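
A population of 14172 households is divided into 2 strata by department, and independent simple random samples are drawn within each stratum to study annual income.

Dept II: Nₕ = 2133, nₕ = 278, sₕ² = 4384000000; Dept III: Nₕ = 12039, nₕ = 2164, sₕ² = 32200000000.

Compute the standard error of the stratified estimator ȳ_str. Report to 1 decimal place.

Var(ȳ_str) = Σₕ Wₕ²(1 − fₕ)sₕ²/nₕ with Wₕ = Nₕ/N, N = 14172.
Dept II: Wₕ = 0.15050804; term = 0.15050804²·(1 − 0.13033286)·4384000000/278 = 310669.22.
Dept III: Wₕ = 0.84949196; term = 0.84949196²·(1 − 0.17974915)·32200000000/2164 = 8.807727 × 10^6.
Sum = 9.1183962 × 10^6.
SE = √(9.1183962 × 10^6) = 3019.7.

3019.7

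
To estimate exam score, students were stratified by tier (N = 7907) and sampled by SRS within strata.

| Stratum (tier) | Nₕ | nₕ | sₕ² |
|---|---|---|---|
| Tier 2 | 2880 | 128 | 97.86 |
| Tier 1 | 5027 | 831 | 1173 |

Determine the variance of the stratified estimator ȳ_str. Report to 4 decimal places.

0.5732

Var(ȳ_str) = Σₕ Wₕ²(1 − fₕ)sₕ²/nₕ with Wₕ = Nₕ/N, N = 7907.
Tier 2: Wₕ = 0.36423422; term = 0.36423422²·(1 − 0.04444444)·97.86/128 = 0.096919838.
Tier 1: Wₕ = 0.63576578; term = 0.63576578²·(1 − 0.16530734)·1173/831 = 0.47623123.
Sum = 0.57315107.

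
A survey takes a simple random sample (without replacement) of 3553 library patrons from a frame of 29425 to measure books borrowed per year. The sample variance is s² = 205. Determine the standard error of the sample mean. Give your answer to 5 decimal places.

Under SRS without replacement, Var(ȳ) = (1 − f)·s²/n with f = n/N = 3553/29425 = 0.12074766.
Var(ȳ) = (1 − 0.12074766)·205/3553 = 0.87925234·0.05769772 = 0.050730855.
SE(ȳ) = √(0.050730855) = 0.22524.

0.22524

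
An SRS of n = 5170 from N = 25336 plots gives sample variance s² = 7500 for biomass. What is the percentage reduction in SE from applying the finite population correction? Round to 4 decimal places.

10.7844

f = n/N = 5170/25336 = 0.20405747.
SE_no-fpc = √(s²/n) = 1.2044405; SE_fpc = √((1−f)s²/n) = 1.074549.
Ratio = √(1−f) = 0.89215611. Reduction = 100·(1 − 0.89215611) = 10.7844%.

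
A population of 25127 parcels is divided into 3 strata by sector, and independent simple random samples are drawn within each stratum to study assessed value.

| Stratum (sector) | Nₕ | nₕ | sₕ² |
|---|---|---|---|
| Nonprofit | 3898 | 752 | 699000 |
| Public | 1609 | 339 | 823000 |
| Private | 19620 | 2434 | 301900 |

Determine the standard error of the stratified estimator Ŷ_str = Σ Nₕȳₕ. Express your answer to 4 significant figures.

241200

Var(Ŷ_str) = Σₕ Nₕ²(1 − fₕ)sₕ²/nₕ.
Nonprofit: 3898²·(1 − 752/3898)·699000/752 = 1.139882 × 10^10.
Public: 1609²·(1 − 339/1609)·823000/339 = 4.9608935 × 10^9.
Private: 19620²·(1 − 2434/19620)·301900/2434 = 4.1823112 × 10^10.
Sum = 5.8182826 × 10^10.
SE = √(5.8182826 × 10^10) = 241200.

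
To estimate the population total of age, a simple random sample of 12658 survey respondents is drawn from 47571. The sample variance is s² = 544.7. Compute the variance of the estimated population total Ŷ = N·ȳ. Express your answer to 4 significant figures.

Var(Ŷ) = N²·Var(ȳ) = N²·(1 − n/N)·s²/n.
f = 12658/47571 = 0.26608648; Var(ȳ) = 0.73391352·544.7/12658 = 0.031581821.
Var(Ŷ) = 47571² · 0.031581821 = 7.1469662 × 10^7.

7.147 × 10^7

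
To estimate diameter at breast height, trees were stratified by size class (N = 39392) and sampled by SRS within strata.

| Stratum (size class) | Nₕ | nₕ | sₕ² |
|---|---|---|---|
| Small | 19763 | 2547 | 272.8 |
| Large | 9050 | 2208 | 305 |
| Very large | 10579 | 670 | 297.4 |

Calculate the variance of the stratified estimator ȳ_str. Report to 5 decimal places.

0.05898

Var(ȳ_str) = Σₕ Wₕ²(1 − fₕ)sₕ²/nₕ with Wₕ = Nₕ/N, N = 39392.
Small: Wₕ = 0.50170085; term = 0.50170085²·(1 − 0.12887719)·272.8/2547 = 0.023484671.
Large: Wₕ = 0.22974208; term = 0.22974208²·(1 − 0.24397790)·305/2208 = 0.0055120907.
Very large: Wₕ = 0.26855707; term = 0.26855707²·(1 − 0.06333302)·297.4/670 = 0.029986415.
Sum = 0.058983177.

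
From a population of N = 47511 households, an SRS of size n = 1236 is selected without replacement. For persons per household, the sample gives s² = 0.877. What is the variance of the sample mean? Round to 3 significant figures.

Under SRS without replacement, Var(ȳ) = (1 − f)·s²/n with f = n/N = 1236/47511 = 0.02601503.
Var(ȳ) = (1 − 0.02601503)·0.877/1236 = 0.97398497·7.0954693 × 10^-4 = 6.9108804 × 10^-4.

6.91 × 10^-4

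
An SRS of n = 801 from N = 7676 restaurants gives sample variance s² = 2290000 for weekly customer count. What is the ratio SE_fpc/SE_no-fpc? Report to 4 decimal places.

f = n/N = 801/7676 = 0.10435122.
SE_no-fpc = √(s²/n) = 53.468929; SE_fpc = √((1−f)s²/n) = 50.602311.
Ratio = √(1−f) = 0.94638722.

0.9464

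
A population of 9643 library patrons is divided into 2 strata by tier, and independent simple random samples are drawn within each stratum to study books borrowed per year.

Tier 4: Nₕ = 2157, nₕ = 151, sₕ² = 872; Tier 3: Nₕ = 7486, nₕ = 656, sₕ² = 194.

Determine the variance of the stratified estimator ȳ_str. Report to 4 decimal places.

0.4313

Var(ȳ_str) = Σₕ Wₕ²(1 − fₕ)sₕ²/nₕ with Wₕ = Nₕ/N, N = 9643.
Tier 4: Wₕ = 0.22368558; term = 0.22368558²·(1 − 0.07000464)·872/151 = 0.2687177.
Tier 3: Wₕ = 0.77631442; term = 0.77631442²·(1 − 0.08763024)·194/656 = 0.16260881.
Sum = 0.43132651.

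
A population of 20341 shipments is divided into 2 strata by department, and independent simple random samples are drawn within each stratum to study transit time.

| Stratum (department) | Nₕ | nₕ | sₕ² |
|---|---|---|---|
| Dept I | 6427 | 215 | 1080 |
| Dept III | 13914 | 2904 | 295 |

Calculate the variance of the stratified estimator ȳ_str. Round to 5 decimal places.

Var(ȳ_str) = Σₕ Wₕ²(1 − fₕ)sₕ²/nₕ with Wₕ = Nₕ/N, N = 20341.
Dept I: Wₕ = 0.31596283; term = 0.31596283²·(1 − 0.03345262)·1080/215 = 0.48470828.
Dept III: Wₕ = 0.68403717; term = 0.68403717²·(1 − 0.20871065)·295/2904 = 0.037611454.
Sum = 0.52231973.

0.52232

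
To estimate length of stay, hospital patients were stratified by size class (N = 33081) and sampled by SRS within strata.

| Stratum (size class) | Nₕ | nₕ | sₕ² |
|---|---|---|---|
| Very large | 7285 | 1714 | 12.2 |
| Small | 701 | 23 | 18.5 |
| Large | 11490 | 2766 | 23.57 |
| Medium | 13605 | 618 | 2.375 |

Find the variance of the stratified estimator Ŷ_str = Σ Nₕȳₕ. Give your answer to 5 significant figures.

Var(Ŷ_str) = Σₕ Nₕ²(1 − fₕ)sₕ²/nₕ.
Very large: 7285²·(1 − 1714/7285)·12.2/1714 = 288876.18.
Small: 701²·(1 − 23/701)·18.5/23 = 382288.83.
Large: 11490²·(1 − 2766/11490)·23.57/2766 = 854167.6.
Medium: 13605²·(1 − 618/13605)·2.375/618 = 679019.94.
Sum = 2.2043526 × 10^6.

2.2044 × 10^6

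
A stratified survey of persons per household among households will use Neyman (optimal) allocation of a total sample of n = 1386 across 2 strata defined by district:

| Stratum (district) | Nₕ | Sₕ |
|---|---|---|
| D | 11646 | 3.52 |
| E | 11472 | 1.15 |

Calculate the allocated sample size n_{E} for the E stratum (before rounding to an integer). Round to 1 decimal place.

Neyman allocation: nₕ = n·NₕSₕ / Σⱼ NⱼSⱼ.
Σ NⱼSⱼ = 11646·3.52 + 11472·1.15 = 54186.72.
n_{E} = 1386·11472·1.15 / 54186.72 = 337.4.

337.4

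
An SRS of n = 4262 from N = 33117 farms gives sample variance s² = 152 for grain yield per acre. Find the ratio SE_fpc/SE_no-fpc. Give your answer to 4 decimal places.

f = n/N = 4262/33117 = 0.12869523.
SE_no-fpc = √(s²/n) = 0.18884917; SE_fpc = √((1−f)s²/n) = 0.17627881.
Ratio = √(1−f) = 0.93343707.

0.9334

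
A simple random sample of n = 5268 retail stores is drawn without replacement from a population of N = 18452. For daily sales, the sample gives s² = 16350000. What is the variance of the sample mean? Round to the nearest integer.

Under SRS without replacement, Var(ȳ) = (1 − f)·s²/n with f = n/N = 5268/18452 = 0.28549751.
Var(ȳ) = (1 − 0.28549751)·16350000/5268 = 0.71450249·3103.6446 = 2217.5618.

2218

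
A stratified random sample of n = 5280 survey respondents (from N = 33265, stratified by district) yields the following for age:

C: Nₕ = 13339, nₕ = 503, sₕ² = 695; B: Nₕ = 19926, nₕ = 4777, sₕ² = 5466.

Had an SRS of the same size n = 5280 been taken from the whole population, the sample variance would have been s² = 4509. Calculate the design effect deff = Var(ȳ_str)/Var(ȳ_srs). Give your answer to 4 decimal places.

Var(ȳ_str) = Σ Wₕ²(1−fₕ)sₕ²/nₕ with Wₕ = Nₕ/33265:
  C: (13339/33265)²·(1−503/13339)·695/503 = 0.21379362
  B: (19926/33265)²·(1−4777/19926)·5466/4777 = 0.31213568
  → Var(ȳ_str) = 0.5259293.
Var(ȳ_srs) = (1 − 5280/33265)·4509/5280 = 0.7184294.
deff = 0.5259293 / 0.7184294 = 0.7321.

0.7321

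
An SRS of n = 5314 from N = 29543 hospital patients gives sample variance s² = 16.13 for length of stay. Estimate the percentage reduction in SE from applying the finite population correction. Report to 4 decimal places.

9.4392

f = n/N = 5314/29543 = 0.17987340.
SE_no-fpc = √(s²/n) = 0.055094267; SE_fpc = √((1−f)s²/n) = 0.049893832.
Ratio = √(1−f) = 0.90560841. Reduction = 100·(1 − 0.90560841) = 9.4392%.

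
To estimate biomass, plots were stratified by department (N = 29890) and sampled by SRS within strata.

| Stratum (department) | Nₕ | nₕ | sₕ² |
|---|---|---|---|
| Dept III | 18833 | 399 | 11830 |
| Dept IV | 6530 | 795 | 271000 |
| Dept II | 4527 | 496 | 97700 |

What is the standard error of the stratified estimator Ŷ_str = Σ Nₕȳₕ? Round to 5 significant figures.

163260

Var(Ŷ_str) = Σₕ Nₕ²(1 − fₕ)sₕ²/nₕ.
Dept III: 18833²·(1 − 399/18833)·11830/399 = 1.0293212 × 10^10.
Dept IV: 6530²·(1 − 795/6530)·271000/795 = 1.2765821 × 10^10.
Dept II: 4527²·(1 − 496/4527)·97700/496 = 3.5944809 × 10^9.
Sum = 2.6653514 × 10^10.
SE = √(2.6653514 × 10^10) = 163260.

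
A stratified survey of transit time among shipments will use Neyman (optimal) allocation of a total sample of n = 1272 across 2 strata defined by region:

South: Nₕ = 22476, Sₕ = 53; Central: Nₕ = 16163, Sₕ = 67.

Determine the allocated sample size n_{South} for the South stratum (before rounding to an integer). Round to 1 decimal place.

666.3

Neyman allocation: nₕ = n·NₕSₕ / Σⱼ NⱼSⱼ.
Σ NⱼSⱼ = 22476·53 + 16163·67 = 2.274149 × 10^6.
n_{South} = 1272·22476·53 / (2.274149 × 10^6) = 666.3.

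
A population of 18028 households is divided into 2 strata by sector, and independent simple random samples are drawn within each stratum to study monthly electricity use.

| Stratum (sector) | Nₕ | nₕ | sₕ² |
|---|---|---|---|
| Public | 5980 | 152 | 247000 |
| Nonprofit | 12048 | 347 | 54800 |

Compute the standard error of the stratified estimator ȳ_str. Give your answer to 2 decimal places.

15.58

Var(ȳ_str) = Σₕ Wₕ²(1 − fₕ)sₕ²/nₕ with Wₕ = Nₕ/N, N = 18028.
Public: Wₕ = 0.33170623; term = 0.33170623²·(1 − 0.02541806)·247000/152 = 174.25249.
Nonprofit: Wₕ = 0.66829377; term = 0.66829377²·(1 − 0.02880146)·54800/347 = 68.500529.
Sum = 242.75302.
SE = √(242.75302) = 15.58.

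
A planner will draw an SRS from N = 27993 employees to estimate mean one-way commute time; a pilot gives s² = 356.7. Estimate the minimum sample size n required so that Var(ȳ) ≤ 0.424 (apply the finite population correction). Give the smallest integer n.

Without fpc, n₀ = s²/D = 356.7/0.424 = 841.2736.
With fpc, (1 − n/N)·s²/n ≤ D requires n ≥ n₀/(1 + n₀/N) = 841.2736/(1 + 841.2736/27993) = 816.7285.
Rounding up, n = 817.

817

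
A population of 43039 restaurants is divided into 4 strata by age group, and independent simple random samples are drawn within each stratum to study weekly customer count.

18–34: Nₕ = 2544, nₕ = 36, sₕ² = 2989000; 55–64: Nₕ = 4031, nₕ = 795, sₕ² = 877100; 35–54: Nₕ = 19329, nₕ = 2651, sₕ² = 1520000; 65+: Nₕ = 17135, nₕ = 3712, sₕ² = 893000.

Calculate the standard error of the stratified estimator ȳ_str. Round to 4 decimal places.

Var(ȳ_str) = Σₕ Wₕ²(1 − fₕ)sₕ²/nₕ with Wₕ = Nₕ/N, N = 43039.
18–34: Wₕ = 0.05910918; term = 0.05910918²·(1 − 0.01415094)·2989000/36 = 285.9853.
55–64: Wₕ = 0.09365924; term = 0.09365924²·(1 − 0.19722153)·877100/795 = 7.7692474.
35–54: Wₕ = 0.44910430; term = 0.44910430²·(1 − 0.13715143)·1520000/2651 = 99.784451.
65+: Wₕ = 0.39812728; term = 0.39812728²·(1 − 0.21663262)·893000/3712 = 29.871212.
Sum = 423.41021.
SE = √(423.41021) = 20.5769.

20.5769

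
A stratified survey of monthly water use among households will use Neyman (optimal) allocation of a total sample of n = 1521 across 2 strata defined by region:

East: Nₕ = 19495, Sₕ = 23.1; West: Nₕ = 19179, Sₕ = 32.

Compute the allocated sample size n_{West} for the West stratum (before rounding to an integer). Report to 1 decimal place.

Neyman allocation: nₕ = n·NₕSₕ / Σⱼ NⱼSⱼ.
Σ NⱼSⱼ = 19495·23.1 + 19179·32 = 1.0640625 × 10^6.
n_{West} = 1521·19179·32 / (1.0640625 × 10^6) = 877.3.

877.3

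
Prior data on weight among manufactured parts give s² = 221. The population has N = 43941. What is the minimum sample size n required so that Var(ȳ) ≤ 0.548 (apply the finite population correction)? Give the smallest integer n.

400

Without fpc, n₀ = s²/D = 221/0.548 = 403.2847.
With fpc, (1 − n/N)·s²/n ≤ D requires n ≥ n₀/(1 + n₀/N) = 403.2847/(1 + 403.2847/43941) = 399.6171.
Rounding up, n = 400.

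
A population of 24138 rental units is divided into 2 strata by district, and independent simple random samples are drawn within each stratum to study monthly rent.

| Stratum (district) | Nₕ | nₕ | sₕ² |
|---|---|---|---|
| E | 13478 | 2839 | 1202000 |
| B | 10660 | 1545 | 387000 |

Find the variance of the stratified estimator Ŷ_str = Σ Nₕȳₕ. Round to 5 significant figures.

8.5049 × 10^10

Var(Ŷ_str) = Σₕ Nₕ²(1 − fₕ)sₕ²/nₕ.
E: 13478²·(1 − 2839/13478)·1202000/2839 = 6.0710713 × 10^10.
B: 10660²·(1 − 1545/10660)·387000/1545 = 2.4338643 × 10^10.
Sum = 8.5049356 × 10^10.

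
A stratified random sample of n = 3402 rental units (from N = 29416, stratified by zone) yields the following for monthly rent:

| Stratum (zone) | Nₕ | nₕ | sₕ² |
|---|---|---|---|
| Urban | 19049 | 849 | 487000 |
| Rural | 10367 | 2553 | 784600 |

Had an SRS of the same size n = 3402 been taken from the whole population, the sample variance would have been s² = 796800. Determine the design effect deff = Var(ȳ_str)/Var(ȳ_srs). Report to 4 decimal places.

Var(ȳ_str) = Σ Wₕ²(1−fₕ)sₕ²/nₕ with Wₕ = Nₕ/29416:
  Urban: (19049/29416)²·(1−849/19049)·487000/849 = 229.82518
  Rural: (10367/29416)²·(1−2553/10367)·784600/2553 = 28.771119
  → Var(ȳ_str) = 258.5963.
Var(ȳ_srs) = (1 − 3402/29416)·796800/3402 = 207.12787.
deff = 258.5963 / 207.12787 = 1.2485.

1.2485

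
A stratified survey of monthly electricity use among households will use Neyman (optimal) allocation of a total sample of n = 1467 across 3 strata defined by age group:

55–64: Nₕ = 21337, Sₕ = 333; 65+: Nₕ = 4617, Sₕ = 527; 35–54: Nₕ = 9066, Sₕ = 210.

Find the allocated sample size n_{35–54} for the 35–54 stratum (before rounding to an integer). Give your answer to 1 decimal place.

Neyman allocation: nₕ = n·NₕSₕ / Σⱼ NⱼSⱼ.
Σ NⱼSⱼ = 21337·333 + 4617·527 + 9066·210 = 1.144224 × 10^7.
n_{35–54} = 1467·9066·210 / (1.144224 × 10^7) = 244.1.

244.1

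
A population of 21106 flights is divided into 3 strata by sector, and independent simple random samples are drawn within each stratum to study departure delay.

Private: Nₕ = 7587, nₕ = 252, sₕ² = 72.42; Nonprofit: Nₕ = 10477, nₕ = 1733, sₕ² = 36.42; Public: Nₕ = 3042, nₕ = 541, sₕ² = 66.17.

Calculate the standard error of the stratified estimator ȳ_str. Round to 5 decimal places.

0.20570

Var(ȳ_str) = Σₕ Wₕ²(1 − fₕ)sₕ²/nₕ with Wₕ = Nₕ/N, N = 21106.
Private: Wₕ = 0.35947124; term = 0.35947124²·(1 − 0.03321471)·72.42/252 = 0.035901808.
Nonprofit: Wₕ = 0.49639913; term = 0.49639913²·(1 − 0.16540995)·36.42/1733 = 0.0043219188.
Public: Wₕ = 0.14412963; term = 0.14412963²·(1 − 0.17784352)·66.17/541 = 0.0020889349.
Sum = 0.042312662.
SE = √(0.042312662) = 0.20570.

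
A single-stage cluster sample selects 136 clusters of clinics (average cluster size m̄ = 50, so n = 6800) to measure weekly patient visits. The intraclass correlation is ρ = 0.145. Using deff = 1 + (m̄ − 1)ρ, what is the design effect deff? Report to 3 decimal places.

8.105

deff = 1 + (50 − 1)·0.145 = 1 + 7.105 = 8.105.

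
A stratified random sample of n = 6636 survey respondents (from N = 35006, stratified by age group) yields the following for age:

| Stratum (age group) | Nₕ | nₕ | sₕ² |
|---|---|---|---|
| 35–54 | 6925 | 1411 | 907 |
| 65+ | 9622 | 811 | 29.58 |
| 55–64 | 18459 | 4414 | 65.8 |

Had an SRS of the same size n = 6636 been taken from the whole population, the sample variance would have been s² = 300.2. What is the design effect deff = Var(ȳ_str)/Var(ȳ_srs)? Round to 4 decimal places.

0.7012

Var(ȳ_str) = Σ Wₕ²(1−fₕ)sₕ²/nₕ with Wₕ = Nₕ/35006:
  35–54: (6925/35006)²·(1−1411/6925)·907/1411 = 0.020030041
  65+: (9622/35006)²·(1−811/9622)·29.58/811 = 0.0025233814
  55–64: (18459/35006)²·(1−4414/18459)·65.8/4414 = 0.0031538316
  → Var(ȳ_str) = 0.025707254.
Var(ȳ_srs) = (1 − 6636/35006)·300.2/6636 = 0.036662422.
deff = 0.025707254 / 0.036662422 = 0.7012.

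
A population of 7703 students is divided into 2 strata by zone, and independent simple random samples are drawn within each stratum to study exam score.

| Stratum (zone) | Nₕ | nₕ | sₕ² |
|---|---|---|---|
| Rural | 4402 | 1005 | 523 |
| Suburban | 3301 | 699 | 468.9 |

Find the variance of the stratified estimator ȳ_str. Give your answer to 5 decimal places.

0.22825

Var(ȳ_str) = Σₕ Wₕ²(1 − fₕ)sₕ²/nₕ with Wₕ = Nₕ/N, N = 7703.
Rural: Wₕ = 0.57146566; term = 0.57146566²·(1 − 0.22830532)·523/1005 = 0.13114792.
Suburban: Wₕ = 0.42853434; term = 0.42853434²·(1 − 0.21175401)·468.9/699 = 0.097103767.
Sum = 0.22825169.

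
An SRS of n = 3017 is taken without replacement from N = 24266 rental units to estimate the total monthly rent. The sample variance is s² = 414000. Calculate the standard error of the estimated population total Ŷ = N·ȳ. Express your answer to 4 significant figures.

Var(Ŷ) = N²·Var(ȳ) = N²·(1 − n/N)·s²/n.
f = 3017/24266 = 0.12433034; Var(ȳ) = 0.87566966·414000/3017 = 120.1615.
Var(Ŷ) = 24266² · 120.1615 = 7.0755748 × 10^10.
SE(Ŷ) = √(7.0755748 × 10^10) = 266000.

266000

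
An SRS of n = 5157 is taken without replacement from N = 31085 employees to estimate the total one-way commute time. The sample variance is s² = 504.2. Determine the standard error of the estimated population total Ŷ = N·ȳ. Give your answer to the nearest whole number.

Var(Ŷ) = N²·Var(ȳ) = N²·(1 − n/N)·s²/n.
f = 5157/31085 = 0.16589995; Var(ȳ) = 0.83410005·504.2/5157 = 0.08154998.
Var(Ŷ) = 31085² · 0.08154998 = 7.8799888 × 10^7.
SE(Ŷ) = √(7.8799888 × 10^7) = 8877.

8877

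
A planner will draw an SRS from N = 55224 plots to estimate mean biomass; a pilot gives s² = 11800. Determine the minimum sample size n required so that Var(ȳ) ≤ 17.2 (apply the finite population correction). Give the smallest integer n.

Without fpc, n₀ = s²/D = 11800/17.2 = 686.0465.
With fpc, (1 − n/N)·s²/n ≤ D requires n ≥ n₀/(1 + n₀/N) = 686.0465/(1 + 686.0465/55224) = 677.6283.
Rounding up, n = 678.

678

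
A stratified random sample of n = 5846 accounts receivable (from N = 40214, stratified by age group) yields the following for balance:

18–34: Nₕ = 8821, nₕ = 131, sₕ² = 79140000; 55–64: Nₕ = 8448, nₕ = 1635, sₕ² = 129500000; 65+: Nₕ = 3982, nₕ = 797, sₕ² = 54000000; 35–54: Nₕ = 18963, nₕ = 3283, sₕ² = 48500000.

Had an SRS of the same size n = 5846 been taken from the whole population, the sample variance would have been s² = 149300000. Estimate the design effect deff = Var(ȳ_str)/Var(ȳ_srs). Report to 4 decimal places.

1.5899

Var(ȳ_str) = Σ Wₕ²(1−fₕ)sₕ²/nₕ with Wₕ = Nₕ/40214:
  18–34: (8821/40214)²·(1−131/8821)·79140000/131 = 28635.7
  55–64: (8448/40214)²·(1−1635/8448)·129500000/1635 = 2818.9655
  65+: (3982/40214)²·(1−797/3982)·54000000/797 = 531.36333
  35–54: (18963/40214)²·(1−3283/18963)·48500000/3283 = 2716.248
  → Var(ȳ_str) = 34702.277.
Var(ȳ_srs) = (1 − 5846/40214)·149300000/5846 = 21826.193.
deff = 34702.277 / 21826.193 = 1.5899.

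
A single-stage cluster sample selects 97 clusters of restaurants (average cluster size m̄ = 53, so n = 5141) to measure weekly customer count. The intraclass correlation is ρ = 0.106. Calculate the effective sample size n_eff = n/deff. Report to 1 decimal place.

789.5

deff = 1 + (53 − 1)·0.106 = 1 + 5.512 = 6.512.
n_eff = 5141 / 6.512 = 789.5.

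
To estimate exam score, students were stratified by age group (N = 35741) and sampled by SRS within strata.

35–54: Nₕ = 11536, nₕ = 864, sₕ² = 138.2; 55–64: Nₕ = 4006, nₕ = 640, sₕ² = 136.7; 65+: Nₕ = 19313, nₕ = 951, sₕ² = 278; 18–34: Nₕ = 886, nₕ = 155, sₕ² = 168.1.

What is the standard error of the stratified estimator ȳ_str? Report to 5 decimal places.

0.31523

Var(ȳ_str) = Σₕ Wₕ²(1 − fₕ)sₕ²/nₕ with Wₕ = Nₕ/N, N = 35741.
35–54: Wₕ = 0.32276657; term = 0.32276657²·(1 − 0.07489598)·138.2/864 = 0.015415654.
55–64: Wₕ = 0.11208416; term = 0.11208416²·(1 − 0.15976036)·136.7/640 = 0.0022546555.
65+: Wₕ = 0.54035981; term = 0.54035981²·(1 − 0.04924144)·278/951 = 0.081152257.
18–34: Wₕ = 0.02478946; term = 0.02478946²·(1 − 0.17494357)·168.1/155 = 5.4986201 × 10^-4.
Sum = 0.099372429.
SE = √(0.099372429) = 0.31523.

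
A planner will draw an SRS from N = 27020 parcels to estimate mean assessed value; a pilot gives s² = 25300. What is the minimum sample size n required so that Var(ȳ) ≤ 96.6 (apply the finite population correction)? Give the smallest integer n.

260

Without fpc, n₀ = s²/D = 25300/96.6 = 261.9048.
With fpc, (1 − n/N)·s²/n ≤ D requires n ≥ n₀/(1 + n₀/N) = 261.9048/(1 + 261.9048/27020) = 259.3905.
Rounding up, n = 260.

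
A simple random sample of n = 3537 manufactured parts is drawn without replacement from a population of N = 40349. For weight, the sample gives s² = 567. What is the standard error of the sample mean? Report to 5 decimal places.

Under SRS without replacement, Var(ȳ) = (1 − f)·s²/n with f = n/N = 3537/40349 = 0.08766017.
Var(ȳ) = (1 − 0.08766017)·567/3537 = 0.91233983·0.16030534 = 0.14625295.
SE(ȳ) = √(0.14625295) = 0.38243.

0.38243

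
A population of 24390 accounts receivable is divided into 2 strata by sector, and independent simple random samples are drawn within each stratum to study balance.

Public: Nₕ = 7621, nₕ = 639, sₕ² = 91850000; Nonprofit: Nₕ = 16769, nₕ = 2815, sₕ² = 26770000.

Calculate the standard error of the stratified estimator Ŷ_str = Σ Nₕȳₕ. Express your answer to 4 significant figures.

3.142 × 10^6

Var(Ŷ_str) = Σₕ Nₕ²(1 − fₕ)sₕ²/nₕ.
Public: 7621²·(1 − 639/7621)·91850000/639 = 7.6483915 × 10^12.
Nonprofit: 16769²·(1 − 2815/16769)·26770000/2815 = 2.2252349 × 10^12.
Sum = 9.8736264 × 10^12.
SE = √(9.8736264 × 10^12) = 3.142 × 10^6.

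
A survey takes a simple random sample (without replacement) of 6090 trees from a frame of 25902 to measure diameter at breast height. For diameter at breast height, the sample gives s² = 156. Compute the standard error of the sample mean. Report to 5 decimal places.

Under SRS without replacement, Var(ȳ) = (1 − f)·s²/n with f = n/N = 6090/25902 = 0.23511698.
Var(ȳ) = (1 − 0.23511698)·156/6090 = 0.76488302·0.025615764 = 0.019593063.
SE(ȳ) = √(0.019593063) = 0.13998.

0.13998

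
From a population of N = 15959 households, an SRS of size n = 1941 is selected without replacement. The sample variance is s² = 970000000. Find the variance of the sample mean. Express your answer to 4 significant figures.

439000

Under SRS without replacement, Var(ȳ) = (1 − f)·s²/n with f = n/N = 1941/15959 = 0.12162416.
Var(ȳ) = (1 − 0.12162416)·970000000/1941 = 0.87837584·499742.4 = 438961.65.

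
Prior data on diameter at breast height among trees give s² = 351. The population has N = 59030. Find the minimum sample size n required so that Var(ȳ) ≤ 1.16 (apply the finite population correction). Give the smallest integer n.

Without fpc, n₀ = s²/D = 351/1.16 = 302.5862.
With fpc, (1 − n/N)·s²/n ≤ D requires n ≥ n₀/(1 + n₀/N) = 302.5862/(1 + 302.5862/59030) = 301.0431.
Rounding up, n = 302.

302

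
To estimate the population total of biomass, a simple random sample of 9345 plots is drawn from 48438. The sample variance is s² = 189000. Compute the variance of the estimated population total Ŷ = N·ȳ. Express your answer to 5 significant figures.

Var(Ŷ) = N²·Var(ȳ) = N²·(1 − n/N)·s²/n.
f = 9345/48438 = 0.19292704; Var(ȳ) = 0.80707296·189000/9345 = 16.322824.
Var(Ŷ) = 48438² · 16.322824 = 3.829726 × 10^10.

3.8297 × 10^10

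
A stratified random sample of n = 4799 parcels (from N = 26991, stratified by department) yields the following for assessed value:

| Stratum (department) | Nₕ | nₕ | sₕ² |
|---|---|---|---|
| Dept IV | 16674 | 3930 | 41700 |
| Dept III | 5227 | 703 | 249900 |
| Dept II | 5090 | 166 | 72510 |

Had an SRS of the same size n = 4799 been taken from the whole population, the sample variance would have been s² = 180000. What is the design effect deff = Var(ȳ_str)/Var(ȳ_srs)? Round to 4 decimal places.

Var(ȳ_str) = Σ Wₕ²(1−fₕ)sₕ²/nₕ with Wₕ = Nₕ/26991:
  Dept IV: (16674/26991)²·(1−3930/16674)·41700/3930 = 3.094932
  Dept III: (5227/26991)²·(1−703/5227)·249900/703 = 11.538466
  Dept II: (5090/26991)²·(1−166/5090)·72510/166 = 15.027533
  → Var(ȳ_str) = 29.660931.
Var(ȳ_srs) = (1 − 4799/26991)·180000/4799 = 30.838924.
deff = 29.660931 / 30.838924 = 0.9618.

0.9618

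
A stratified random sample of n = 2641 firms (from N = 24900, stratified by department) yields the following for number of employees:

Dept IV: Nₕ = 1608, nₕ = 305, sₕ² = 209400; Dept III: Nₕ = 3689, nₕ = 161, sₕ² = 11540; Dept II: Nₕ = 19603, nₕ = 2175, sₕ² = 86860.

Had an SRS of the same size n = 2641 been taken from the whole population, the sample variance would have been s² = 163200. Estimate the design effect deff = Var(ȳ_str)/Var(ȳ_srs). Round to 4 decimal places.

0.4676

Var(ȳ_str) = Σ Wₕ²(1−fₕ)sₕ²/nₕ with Wₕ = Nₕ/24900:
  Dept IV: (1608/24900)²·(1−305/1608)·209400/305 = 2.3201101
  Dept III: (3689/24900)²·(1−161/3689)·11540/161 = 1.504591
  Dept II: (19603/24900)²·(1−2175/19603)·86860/2175 = 22.005536
  → Var(ȳ_str) = 25.830237.
Var(ȳ_srs) = (1 − 2641/24900)·163200/2641 = 55.240558.
deff = 25.830237 / 55.240558 = 0.4676.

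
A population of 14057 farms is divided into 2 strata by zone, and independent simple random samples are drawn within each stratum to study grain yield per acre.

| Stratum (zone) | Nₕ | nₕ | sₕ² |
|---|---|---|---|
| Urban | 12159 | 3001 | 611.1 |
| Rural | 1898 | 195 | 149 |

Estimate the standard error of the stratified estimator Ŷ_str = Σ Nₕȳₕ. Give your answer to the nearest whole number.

5014

Var(Ŷ_str) = Σₕ Nₕ²(1 − fₕ)sₕ²/nₕ.
Urban: 12159²·(1 − 3001/12159)·611.1/3001 = 2.2674869 × 10^7.
Rural: 1898²·(1 − 195/1898)·149/195 = 2.4698041 × 10^6.
Sum = 2.5144673 × 10^7.
SE = √(2.5144673 × 10^7) = 5014.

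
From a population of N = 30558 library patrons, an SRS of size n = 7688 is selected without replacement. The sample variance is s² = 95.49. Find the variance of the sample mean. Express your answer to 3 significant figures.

0.00930

Under SRS without replacement, Var(ȳ) = (1 − f)·s²/n with f = n/N = 7688/30558 = 0.25158715.
Var(ȳ) = (1 − 0.25158715)·95.49/7688 = 0.74841285·0.012420656 = 0.0092957783.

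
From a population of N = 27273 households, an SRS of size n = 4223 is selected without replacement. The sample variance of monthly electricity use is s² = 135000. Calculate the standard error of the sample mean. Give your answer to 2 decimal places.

Under SRS without replacement, Var(ȳ) = (1 − f)·s²/n with f = n/N = 4223/27273 = 0.15484178.
Var(ȳ) = (1 − 0.15484178)·135000/4223 = 0.84515822·31.967795 = 27.017845.
SE(ȳ) = √(27.017845) = 5.20.

5.20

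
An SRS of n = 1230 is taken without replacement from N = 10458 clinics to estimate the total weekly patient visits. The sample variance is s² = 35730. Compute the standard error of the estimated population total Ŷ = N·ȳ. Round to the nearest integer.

52947

Var(Ŷ) = N²·Var(ȳ) = N²·(1 − n/N)·s²/n.
f = 1230/10458 = 0.11761331; Var(ȳ) = 0.88238669·35730/1230 = 25.632257.
Var(Ŷ) = 10458² · 25.632257 = 2.8033939 × 10^9.
SE(Ŷ) = √(2.8033939 × 10^9) = 52947.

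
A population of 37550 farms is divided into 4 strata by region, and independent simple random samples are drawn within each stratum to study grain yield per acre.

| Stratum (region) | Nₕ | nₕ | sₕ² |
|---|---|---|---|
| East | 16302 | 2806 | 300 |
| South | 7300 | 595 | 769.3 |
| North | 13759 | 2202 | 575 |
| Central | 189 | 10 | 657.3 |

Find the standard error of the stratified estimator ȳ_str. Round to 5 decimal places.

Var(ȳ_str) = Σₕ Wₕ²(1 − fₕ)sₕ²/nₕ with Wₕ = Nₕ/N, N = 37550.
East: Wₕ = 0.43414115; term = 0.43414115²·(1 − 0.17212612)·300/2806 = 0.016682444.
South: Wₕ = 0.19440746; term = 0.19440746²·(1 − 0.08150685)·769.3/595 = 0.04488286.
North: Wₕ = 0.36641811; term = 0.36641811²·(1 − 0.16004070)·575/2202 = 0.029448463.
Central: Wₕ = 0.00503329; term = 0.00503329²·(1 − 0.05291005)·657.3/10 = 0.0015770977.
Sum = 0.092590865.
SE = √(0.092590865) = 0.30429.

0.30429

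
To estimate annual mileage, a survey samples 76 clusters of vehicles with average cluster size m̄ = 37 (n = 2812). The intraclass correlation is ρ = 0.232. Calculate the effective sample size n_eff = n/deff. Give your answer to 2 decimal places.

deff = 1 + (37 − 1)·0.232 = 1 + 8.352 = 9.352.
n_eff = 2812 / 9.352 = 300.68.

300.68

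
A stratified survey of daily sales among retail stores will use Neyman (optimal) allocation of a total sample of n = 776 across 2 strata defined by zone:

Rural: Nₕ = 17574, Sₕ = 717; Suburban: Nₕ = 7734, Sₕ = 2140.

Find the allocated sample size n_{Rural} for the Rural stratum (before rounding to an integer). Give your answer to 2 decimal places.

335.42

Neyman allocation: nₕ = n·NₕSₕ / Σⱼ NⱼSⱼ.
Σ NⱼSⱼ = 17574·717 + 7734·2140 = 2.9151318 × 10^7.
n_{Rural} = 776·17574·717 / (2.9151318 × 10^7) = 335.42.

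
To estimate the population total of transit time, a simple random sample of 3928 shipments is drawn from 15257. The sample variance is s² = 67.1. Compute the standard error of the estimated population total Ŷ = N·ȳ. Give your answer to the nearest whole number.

Var(Ŷ) = N²·Var(ȳ) = N²·(1 − n/N)·s²/n.
f = 3928/15257 = 0.25745559; Var(ȳ) = 0.74254441·67.1/3928 = 0.012684503.
Var(Ŷ) = 15257² · 0.012684503 = 2.9526485 × 10^6.
SE(Ŷ) = √(2.9526485 × 10^6) = 1718.

1718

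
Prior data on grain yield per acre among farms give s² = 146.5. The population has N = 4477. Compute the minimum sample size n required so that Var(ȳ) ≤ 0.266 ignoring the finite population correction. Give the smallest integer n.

551

Without fpc, n₀ = s²/D = 146.5/0.266 = 550.7519.
Rounding up, n = 551.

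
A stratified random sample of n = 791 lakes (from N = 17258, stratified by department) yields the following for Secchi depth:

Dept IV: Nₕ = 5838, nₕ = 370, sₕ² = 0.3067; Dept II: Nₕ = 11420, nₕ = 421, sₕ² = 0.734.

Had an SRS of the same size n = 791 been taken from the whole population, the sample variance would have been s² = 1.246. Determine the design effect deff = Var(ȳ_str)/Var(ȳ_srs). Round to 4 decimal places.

Var(ȳ_str) = Σ Wₕ²(1−fₕ)sₕ²/nₕ with Wₕ = Nₕ/17258:
  Dept IV: (5838/17258)²·(1−370/5838)·0.3067/370 = 8.8843103 × 10^-5
  Dept II: (11420/17258)²·(1−421/11420)·0.734/421 = 7.352793 × 10^-4
  → Var(ȳ_str) = 8.241224 × 10^-4.
Var(ȳ_srs) = (1 − 791/17258)·1.246/791 = 0.0015030228.
deff = (8.241224 × 10^-4) / 0.0015030228 = 0.5483.

0.5483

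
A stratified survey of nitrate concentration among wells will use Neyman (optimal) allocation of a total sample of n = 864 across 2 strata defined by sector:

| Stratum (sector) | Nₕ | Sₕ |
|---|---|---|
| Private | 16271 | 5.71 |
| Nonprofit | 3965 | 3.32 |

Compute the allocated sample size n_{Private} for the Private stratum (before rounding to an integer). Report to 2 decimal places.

Neyman allocation: nₕ = n·NₕSₕ / Σⱼ NⱼSⱼ.
Σ NⱼSⱼ = 16271·5.71 + 3965·3.32 = 106071.21.
n_{Private} = 864·16271·5.71 / 106071.21 = 756.77.

756.77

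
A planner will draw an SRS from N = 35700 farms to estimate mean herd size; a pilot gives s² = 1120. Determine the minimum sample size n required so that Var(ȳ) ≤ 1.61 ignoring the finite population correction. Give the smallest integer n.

Without fpc, n₀ = s²/D = 1120/1.61 = 695.6522.
Rounding up, n = 696.

696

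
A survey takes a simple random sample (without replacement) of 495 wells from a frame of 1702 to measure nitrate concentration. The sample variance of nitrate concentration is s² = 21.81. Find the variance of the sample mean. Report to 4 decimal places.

0.0312

Under SRS without replacement, Var(ȳ) = (1 − f)·s²/n with f = n/N = 495/1702 = 0.29083431.
Var(ȳ) = (1 − 0.29083431)·21.81/495 = 0.70916569·0.044060606 = 0.03124627.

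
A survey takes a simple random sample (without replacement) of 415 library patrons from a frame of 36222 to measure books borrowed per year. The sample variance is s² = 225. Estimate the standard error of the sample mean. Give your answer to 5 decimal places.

Under SRS without replacement, Var(ȳ) = (1 − f)·s²/n with f = n/N = 415/36222 = 0.01145713.
Var(ȳ) = (1 − 0.01145713)·225/415 = 0.98854287·0.54216867 = 0.53595698.
SE(ȳ) = √(0.53595698) = 0.73209.

0.73209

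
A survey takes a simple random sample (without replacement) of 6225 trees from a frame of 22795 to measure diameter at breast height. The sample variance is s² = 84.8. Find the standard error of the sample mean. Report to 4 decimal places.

0.0995

Under SRS without replacement, Var(ȳ) = (1 − f)·s²/n with f = n/N = 6225/22795 = 0.27308620.
Var(ȳ) = (1 − 0.27308620)·84.8/6225 = 0.72691380·0.01362249 = 0.0099023759.
SE(ȳ) = √(0.0099023759) = 0.0995.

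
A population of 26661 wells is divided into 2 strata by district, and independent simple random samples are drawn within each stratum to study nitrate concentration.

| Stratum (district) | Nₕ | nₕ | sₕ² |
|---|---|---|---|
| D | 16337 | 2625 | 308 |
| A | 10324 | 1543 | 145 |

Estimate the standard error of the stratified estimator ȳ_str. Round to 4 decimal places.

Var(ȳ_str) = Σₕ Wₕ²(1 − fₕ)sₕ²/nₕ with Wₕ = Nₕ/N, N = 26661.
D: Wₕ = 0.61276771; term = 0.61276771²·(1 − 0.16067822)·308/2625 = 0.03697785.
A: Wₕ = 0.38723229; term = 0.38723229²·(1 − 0.14945757)·145/1543 = 0.011985087.
Sum = 0.048962937.
SE = √(0.048962937) = 0.2213.

0.2213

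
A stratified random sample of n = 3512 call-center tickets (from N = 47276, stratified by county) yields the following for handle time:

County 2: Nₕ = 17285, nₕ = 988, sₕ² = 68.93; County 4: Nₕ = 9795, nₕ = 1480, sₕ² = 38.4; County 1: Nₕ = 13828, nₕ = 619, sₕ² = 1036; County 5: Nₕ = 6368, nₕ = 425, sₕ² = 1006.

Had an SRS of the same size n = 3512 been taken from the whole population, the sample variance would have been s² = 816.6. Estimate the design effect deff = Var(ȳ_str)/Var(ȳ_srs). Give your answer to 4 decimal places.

Var(ȳ_str) = Σ Wₕ²(1−fₕ)sₕ²/nₕ with Wₕ = Nₕ/47276:
  County 2: (17285/47276)²·(1−988/17285)·68.93/988 = 0.0087931997
  County 4: (9795/47276)²·(1−1480/9795)·38.4/1480 = 9.4548524 × 10^-4
  County 1: (13828/47276)²·(1−619/13828)·1036/619 = 0.13677823
  County 5: (6368/47276)²·(1−425/6368)·1006/425 = 0.040080801
  → Var(ȳ_str) = 0.18659772.
Var(ȳ_srs) = (1 − 3512/47276)·816.6/3512 = 0.21524405.
deff = 0.18659772 / 0.21524405 = 0.8669.

0.8669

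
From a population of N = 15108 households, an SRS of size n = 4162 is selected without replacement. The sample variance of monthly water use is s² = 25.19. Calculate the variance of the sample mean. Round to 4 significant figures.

0.004385

Under SRS without replacement, Var(ȳ) = (1 − f)·s²/n with f = n/N = 4162/15108 = 0.27548319.
Var(ȳ) = (1 − 0.27548319)·25.19/4162 = 0.72451681·0.0060523787 = 0.0043850501.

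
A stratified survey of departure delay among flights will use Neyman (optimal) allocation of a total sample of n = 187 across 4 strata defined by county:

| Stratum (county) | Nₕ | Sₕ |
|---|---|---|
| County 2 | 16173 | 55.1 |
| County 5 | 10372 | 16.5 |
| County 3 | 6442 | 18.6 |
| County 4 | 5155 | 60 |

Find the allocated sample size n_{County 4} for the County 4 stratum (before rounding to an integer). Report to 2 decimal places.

Neyman allocation: nₕ = n·NₕSₕ / Σⱼ NⱼSⱼ.
Σ NⱼSⱼ = 16173·55.1 + 10372·16.5 + 6442·18.6 + 5155·60 = 1.4913915 × 10^6.
n_{County 4} = 187·5155·60 / (1.4913915 × 10^6) = 38.78.

38.78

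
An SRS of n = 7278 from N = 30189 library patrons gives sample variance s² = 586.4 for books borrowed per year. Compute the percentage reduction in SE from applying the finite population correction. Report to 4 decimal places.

12.8841

f = n/N = 7278/30189 = 0.24108119.
SE_no-fpc = √(s²/n) = 0.28385134; SE_fpc = √((1−f)s²/n) = 0.24727978.
Ratio = √(1−f) = 0.87115946. Reduction = 100·(1 − 0.87115946) = 12.8841%.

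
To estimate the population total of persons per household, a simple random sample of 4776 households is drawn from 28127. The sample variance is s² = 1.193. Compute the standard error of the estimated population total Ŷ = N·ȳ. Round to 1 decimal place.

405.0

Var(Ŷ) = N²·Var(ȳ) = N²·(1 − n/N)·s²/n.
f = 4776/28127 = 0.16980126; Var(ȳ) = 0.83019874·1.193/4776 = 2.0737586 × 10^-4.
Var(Ŷ) = 28127² · (2.0737586 × 10^-4) = 164060.88.
SE(Ŷ) = √(164060.88) = 405.0.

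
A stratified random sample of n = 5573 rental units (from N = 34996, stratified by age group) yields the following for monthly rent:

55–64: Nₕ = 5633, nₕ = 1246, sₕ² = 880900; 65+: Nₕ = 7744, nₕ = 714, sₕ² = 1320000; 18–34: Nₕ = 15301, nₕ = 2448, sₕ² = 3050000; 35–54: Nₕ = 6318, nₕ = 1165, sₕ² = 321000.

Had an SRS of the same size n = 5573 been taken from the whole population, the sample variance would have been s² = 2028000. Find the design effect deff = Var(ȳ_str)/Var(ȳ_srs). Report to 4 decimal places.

0.9931

Var(ȳ_str) = Σ Wₕ²(1−fₕ)sₕ²/nₕ with Wₕ = Nₕ/34996:
  55–64: (5633/34996)²·(1−1246/5633)·880900/1246 = 14.265242
  65+: (7744/34996)²·(1−714/7744)·1320000/714 = 82.178758
  18–34: (15301/34996)²·(1−2448/15301)·3050000/2448 = 200.06722
  35–54: (6318/34996)²·(1−1165/6318)·321000/1165 = 7.3245687
  → Var(ȳ_str) = 303.83579.
Var(ȳ_srs) = (1 − 5573/34996)·2028000/5573 = 305.94788.
deff = 303.83579 / 305.94788 = 0.9931.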